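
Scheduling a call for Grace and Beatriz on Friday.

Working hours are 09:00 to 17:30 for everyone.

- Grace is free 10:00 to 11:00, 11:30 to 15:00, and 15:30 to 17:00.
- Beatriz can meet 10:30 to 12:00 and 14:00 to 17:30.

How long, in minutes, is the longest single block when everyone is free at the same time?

90 minutes

Grace ∩ Beatriz: 10:30–11:00, 11:30–12:00, 14:00–15:00, 15:30–17:00.
Common window lengths: 30, 30, 60, 90 min; longest is 90.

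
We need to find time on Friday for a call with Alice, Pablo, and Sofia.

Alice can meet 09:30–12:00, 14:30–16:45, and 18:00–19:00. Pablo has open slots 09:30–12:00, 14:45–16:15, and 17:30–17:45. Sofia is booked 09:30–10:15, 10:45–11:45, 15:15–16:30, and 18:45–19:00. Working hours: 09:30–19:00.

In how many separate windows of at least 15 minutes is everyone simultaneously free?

Sofia free within 09:30–19:00: 10:15–10:45, 11:45–15:15, 16:30–18:45.
Alice ∩ Pablo: 09:30–12:00, 14:45–16:15.
Alice ∩ Pablo ∩ Sofia: 10:15–10:45, 11:45–12:00, 14:45–15:15.
Windows ≥ 15 min: 10:15–10:45, 11:45–12:00, 14:45–15:15.
That's 3 windows.

3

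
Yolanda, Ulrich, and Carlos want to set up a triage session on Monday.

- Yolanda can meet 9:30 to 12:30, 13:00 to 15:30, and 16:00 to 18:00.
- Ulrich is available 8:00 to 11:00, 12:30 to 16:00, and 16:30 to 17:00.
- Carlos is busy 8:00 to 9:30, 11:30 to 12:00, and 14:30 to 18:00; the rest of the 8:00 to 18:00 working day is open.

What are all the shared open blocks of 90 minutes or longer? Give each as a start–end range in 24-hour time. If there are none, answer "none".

Carlos free within 08:00–18:00: 09:30–11:30, 12:00–14:30.
Yolanda ∩ Ulrich: 09:30–11:00, 13:00–15:30, 16:30–17:00.
Yolanda ∩ Ulrich ∩ Carlos: 09:30–11:00, 13:00–14:30.
Windows ≥ 90 min: 09:30–11:00, 13:00–14:30.

09:30–11:00, 13:00–14:30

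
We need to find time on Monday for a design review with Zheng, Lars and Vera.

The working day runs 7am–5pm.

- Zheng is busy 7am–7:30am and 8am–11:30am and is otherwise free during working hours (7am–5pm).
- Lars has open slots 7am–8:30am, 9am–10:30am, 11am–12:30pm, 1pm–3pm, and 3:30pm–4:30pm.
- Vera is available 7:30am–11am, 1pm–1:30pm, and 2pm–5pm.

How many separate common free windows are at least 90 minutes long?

0

Zheng free within 07:00–17:00: 07:30–08:00, 11:30–17:00.
Zheng ∩ Lars: 07:30–08:00, 11:30–12:30, 13:00–15:00, 15:30–16:30.
Zheng ∩ Lars ∩ Vera: 07:30–08:00, 13:00–13:30, 14:00–15:00, 15:30–16:30.
Windows ≥ 90 min: (none).
That's 0 windows.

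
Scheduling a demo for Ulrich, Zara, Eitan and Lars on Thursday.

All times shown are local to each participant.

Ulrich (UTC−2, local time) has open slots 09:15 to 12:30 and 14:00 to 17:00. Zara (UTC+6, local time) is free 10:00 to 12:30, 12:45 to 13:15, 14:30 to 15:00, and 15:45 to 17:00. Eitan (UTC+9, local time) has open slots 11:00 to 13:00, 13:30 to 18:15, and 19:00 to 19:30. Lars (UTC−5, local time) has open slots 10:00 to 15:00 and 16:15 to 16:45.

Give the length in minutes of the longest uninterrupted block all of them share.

0 minutes

Ulrich → UTC: 11:15–14:30, 16:00–19:00.
Zara → UTC: 04:00–06:30, 06:45–07:15, 08:30–09:00, 09:45–11:00.
Eitan → UTC: 02:00–04:00, 04:30–09:15, 10:00–10:30.
Lars → UTC: 15:00–20:00, 21:15–21:45.
Ulrich ∩ Zara: (none).
Ulrich ∩ Zara ∩ Eitan: (none).
Ulrich ∩ Zara ∩ Eitan ∩ Lars: (none).
No common window.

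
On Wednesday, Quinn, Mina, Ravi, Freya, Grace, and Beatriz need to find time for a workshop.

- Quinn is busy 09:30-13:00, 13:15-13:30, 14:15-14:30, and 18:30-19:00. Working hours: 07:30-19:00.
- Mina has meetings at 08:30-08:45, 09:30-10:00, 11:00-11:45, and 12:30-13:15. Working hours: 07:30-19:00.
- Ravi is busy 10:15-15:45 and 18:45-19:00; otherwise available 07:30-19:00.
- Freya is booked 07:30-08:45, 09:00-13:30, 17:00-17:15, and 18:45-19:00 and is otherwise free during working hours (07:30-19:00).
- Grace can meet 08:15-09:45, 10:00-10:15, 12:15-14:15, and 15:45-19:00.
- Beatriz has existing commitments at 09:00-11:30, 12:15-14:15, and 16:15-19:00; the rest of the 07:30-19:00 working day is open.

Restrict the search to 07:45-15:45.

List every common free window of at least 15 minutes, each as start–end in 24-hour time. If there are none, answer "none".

Quinn free within 07:30–19:00: 07:30–09:30, 13:00–13:15, 13:30–14:15, 14:30–18:30.
Mina free within 07:30–19:00: 07:30–08:30, 08:45–09:30, 10:00–11:00, 11:45–12:30, 13:15–19:00.
Ravi free within 07:30–19:00: 07:30–10:15, 15:45–18:45.
Freya free within 07:30–19:00: 08:45–09:00, 13:30–17:00, 17:15–18:45.
Beatriz free within 07:30–19:00: 07:30–09:00, 11:30–12:15, 14:15–16:15.
Quinn ∩ Mina: 07:30–08:30, 08:45–09:30, 13:30–14:15, 14:30–18:30.
Quinn ∩ Mina ∩ Ravi: 07:30–08:30, 08:45–09:30, 15:45–18:30.
Quinn ∩ Mina ∩ Ravi ∩ Freya: 08:45–09:00, 15:45–17:00, 17:15–18:30.
Quinn ∩ Mina ∩ Ravi ∩ Freya ∩ Grace: 08:45–09:00, 15:45–17:00, 17:15–18:30.
Quinn ∩ Mina ∩ Ravi ∩ Freya ∩ Grace ∩ Beatriz: 08:45–09:00, 15:45–16:15.
Restricted to 07:45–15:45: 08:45–09:00.
Windows ≥ 15 min: 08:45–09:00.

08:45–09:00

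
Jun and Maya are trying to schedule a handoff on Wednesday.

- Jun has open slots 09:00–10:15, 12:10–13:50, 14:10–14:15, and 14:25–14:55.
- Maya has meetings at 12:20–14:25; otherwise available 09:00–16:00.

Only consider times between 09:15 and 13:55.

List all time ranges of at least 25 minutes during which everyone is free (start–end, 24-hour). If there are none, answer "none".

Maya free within 09:00–16:00: 09:00–12:20, 14:25–16:00.
Jun ∩ Maya: 09:00–10:15, 12:10–12:20, 14:25–14:55.
Restricted to 09:15–13:55: 09:15–10:15, 12:10–12:20.
Windows ≥ 25 min: 09:15–10:15.

09:15–10:15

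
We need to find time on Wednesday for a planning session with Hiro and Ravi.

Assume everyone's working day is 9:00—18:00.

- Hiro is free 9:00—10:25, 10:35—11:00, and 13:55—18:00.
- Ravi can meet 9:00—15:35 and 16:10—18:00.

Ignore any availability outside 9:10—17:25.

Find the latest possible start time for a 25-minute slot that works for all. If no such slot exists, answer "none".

Hiro ∩ Ravi: 09:00–10:25, 10:35–11:00, 13:55–15:35, 16:10–18:00.
Restricted to 09:10–17:25: 09:10–10:25, 10:35–11:00, 13:55–15:35, 16:10–17:25.
Windows ≥ 25 min: 09:10–10:25, 10:35–11:00, 13:55–15:35, 16:10–17:25.
Latest start in the last window 16:10–17:25 is 17:25 − 25 min = 17:00.

17:00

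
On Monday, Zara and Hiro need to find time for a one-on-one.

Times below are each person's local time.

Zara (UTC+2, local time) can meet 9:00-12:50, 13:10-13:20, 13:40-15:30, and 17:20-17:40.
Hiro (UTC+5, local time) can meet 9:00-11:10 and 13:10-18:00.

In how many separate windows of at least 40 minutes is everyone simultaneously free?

2

Zara → UTC: 07:00–10:50, 11:10–11:20, 11:40–13:30, 15:20–15:40.
Hiro → UTC: 04:00–06:10, 08:10–13:00.
Zara ∩ Hiro: 08:10–10:50, 11:10–11:20, 11:40–13:00.
Windows ≥ 40 min: 08:10–10:50, 11:40–13:00.
That's 2 windows.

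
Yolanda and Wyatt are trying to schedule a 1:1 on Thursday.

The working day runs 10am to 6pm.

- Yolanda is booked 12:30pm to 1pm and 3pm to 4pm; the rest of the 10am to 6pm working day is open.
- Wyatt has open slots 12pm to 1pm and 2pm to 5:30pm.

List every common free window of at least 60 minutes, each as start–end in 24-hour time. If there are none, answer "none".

14:00–15:00, 16:00–17:30

Yolanda free within 10:00–18:00: 10:00–12:30, 13:00–15:00, 16:00–18:00.
Yolanda ∩ Wyatt: 12:00–12:30, 14:00–15:00, 16:00–17:30.
Windows ≥ 60 min: 14:00–15:00, 16:00–17:30.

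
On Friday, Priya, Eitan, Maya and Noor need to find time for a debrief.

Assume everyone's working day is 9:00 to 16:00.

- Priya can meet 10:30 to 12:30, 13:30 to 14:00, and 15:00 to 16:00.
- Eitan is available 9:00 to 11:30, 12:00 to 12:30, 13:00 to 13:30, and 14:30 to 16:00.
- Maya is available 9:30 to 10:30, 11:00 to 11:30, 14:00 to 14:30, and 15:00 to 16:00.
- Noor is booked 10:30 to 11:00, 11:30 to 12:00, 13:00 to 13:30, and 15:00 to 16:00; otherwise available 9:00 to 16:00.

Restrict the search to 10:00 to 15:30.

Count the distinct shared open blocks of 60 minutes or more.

0

Noor free within 09:00–16:00: 09:00–10:30, 11:00–11:30, 12:00–13:00, 13:30–15:00.
Priya ∩ Eitan: 10:30–11:30, 12:00–12:30, 15:00–16:00.
Priya ∩ Eitan ∩ Maya: 11:00–11:30, 15:00–16:00.
Priya ∩ Eitan ∩ Maya ∩ Noor: 11:00–11:30.
Restricted to 10:00–15:30: 11:00–11:30.
Windows ≥ 60 min: (none).
That's 0 windows.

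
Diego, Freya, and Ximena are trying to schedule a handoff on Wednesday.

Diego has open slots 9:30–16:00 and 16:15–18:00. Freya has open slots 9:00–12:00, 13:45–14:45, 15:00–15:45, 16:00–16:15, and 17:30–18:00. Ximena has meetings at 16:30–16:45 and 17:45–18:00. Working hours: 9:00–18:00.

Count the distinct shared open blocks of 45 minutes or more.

3

Ximena free within 09:00–18:00: 09:00–16:30, 16:45–17:45.
Diego ∩ Freya: 09:30–12:00, 13:45–14:45, 15:00–15:45, 17:30–18:00.
Diego ∩ Freya ∩ Ximena: 09:30–12:00, 13:45–14:45, 15:00–15:45, 17:30–17:45.
Windows ≥ 45 min: 09:30–12:00, 13:45–14:45, 15:00–15:45.
That's 3 windows.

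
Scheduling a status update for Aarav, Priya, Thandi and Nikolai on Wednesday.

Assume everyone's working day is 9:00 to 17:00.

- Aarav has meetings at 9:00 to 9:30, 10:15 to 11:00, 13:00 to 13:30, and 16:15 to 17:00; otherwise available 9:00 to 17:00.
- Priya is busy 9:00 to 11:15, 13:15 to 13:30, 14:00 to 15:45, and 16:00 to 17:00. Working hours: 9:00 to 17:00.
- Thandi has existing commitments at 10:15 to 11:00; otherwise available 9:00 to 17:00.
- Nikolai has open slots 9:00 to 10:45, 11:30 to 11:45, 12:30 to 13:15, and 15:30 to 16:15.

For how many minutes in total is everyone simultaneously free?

60 minutes

Aarav free within 09:00–17:00: 09:30–10:15, 11:00–13:00, 13:30–16:15.
Priya free within 09:00–17:00: 11:15–13:15, 13:30–14:00, 15:45–16:00.
Thandi free within 09:00–17:00: 09:00–10:15, 11:00–17:00.
Aarav ∩ Priya: 11:15–13:00, 13:30–14:00, 15:45–16:00.
Aarav ∩ Priya ∩ Thandi: 11:15–13:00, 13:30–14:00, 15:45–16:00.
Aarav ∩ Priya ∩ Thandi ∩ Nikolai: 11:30–11:45, 12:30–13:00, 15:45–16:00.
Total common minutes: 15 + 30 + 15 = 60.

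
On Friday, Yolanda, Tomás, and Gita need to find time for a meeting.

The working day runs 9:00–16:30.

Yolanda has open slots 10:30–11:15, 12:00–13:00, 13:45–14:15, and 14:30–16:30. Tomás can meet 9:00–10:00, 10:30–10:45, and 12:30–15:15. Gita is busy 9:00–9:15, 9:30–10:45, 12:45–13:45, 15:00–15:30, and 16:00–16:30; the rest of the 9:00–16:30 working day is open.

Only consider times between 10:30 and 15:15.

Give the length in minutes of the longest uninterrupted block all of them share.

30 minutes

Gita free within 09:00–16:30: 09:15–09:30, 10:45–12:45, 13:45–15:00, 15:30–16:00.
Yolanda ∩ Tomás: 10:30–10:45, 12:30–13:00, 13:45–14:15, 14:30–15:15.
Yolanda ∩ Tomás ∩ Gita: 12:30–12:45, 13:45–14:15, 14:30–15:00.
Restricted to 10:30–15:15: 12:30–12:45, 13:45–14:15, 14:30–15:00.
Common window lengths: 15, 30, 30 min; longest is 30.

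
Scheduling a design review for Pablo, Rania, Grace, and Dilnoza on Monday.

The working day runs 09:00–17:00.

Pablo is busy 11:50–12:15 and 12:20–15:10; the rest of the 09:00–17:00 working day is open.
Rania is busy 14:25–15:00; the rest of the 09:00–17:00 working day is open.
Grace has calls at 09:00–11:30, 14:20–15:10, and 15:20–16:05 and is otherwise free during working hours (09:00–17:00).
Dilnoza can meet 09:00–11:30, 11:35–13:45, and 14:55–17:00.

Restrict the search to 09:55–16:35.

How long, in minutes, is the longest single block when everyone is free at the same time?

30 minutes

Pablo free within 09:00–17:00: 09:00–11:50, 12:15–12:20, 15:10–17:00.
Rania free within 09:00–17:00: 09:00–14:25, 15:00–17:00.
Grace free within 09:00–17:00: 11:30–14:20, 15:10–15:20, 16:05–17:00.
Pablo ∩ Rania: 09:00–11:50, 12:15–12:20, 15:10–17:00.
Pablo ∩ Rania ∩ Grace: 11:30–11:50, 12:15–12:20, 15:10–15:20, 16:05–17:00.
Pablo ∩ Rania ∩ Grace ∩ Dilnoza: 11:35–11:50, 12:15–12:20, 15:10–15:20, 16:05–17:00.
Restricted to 09:55–16:35: 11:35–11:50, 12:15–12:20, 15:10–15:20, 16:05–16:35.
Common window lengths: 15, 5, 10, 30 min; longest is 30.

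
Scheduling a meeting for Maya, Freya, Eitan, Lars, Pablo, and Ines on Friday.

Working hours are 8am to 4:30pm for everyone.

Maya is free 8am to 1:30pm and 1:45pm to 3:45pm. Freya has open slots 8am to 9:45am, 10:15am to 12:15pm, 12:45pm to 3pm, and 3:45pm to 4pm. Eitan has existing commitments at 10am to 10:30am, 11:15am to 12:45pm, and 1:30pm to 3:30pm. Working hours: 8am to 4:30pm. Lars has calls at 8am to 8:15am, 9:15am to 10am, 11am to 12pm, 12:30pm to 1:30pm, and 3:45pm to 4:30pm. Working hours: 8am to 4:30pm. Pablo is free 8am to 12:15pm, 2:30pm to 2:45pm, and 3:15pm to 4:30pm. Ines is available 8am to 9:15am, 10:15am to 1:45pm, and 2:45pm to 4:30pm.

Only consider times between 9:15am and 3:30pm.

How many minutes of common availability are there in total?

30 minutes

Eitan free within 08:00–16:30: 08:00–10:00, 10:30–11:15, 12:45–13:30, 15:30–16:30.
Lars free within 08:00–16:30: 08:15–09:15, 10:00–11:00, 12:00–12:30, 13:30–15:45.
Maya ∩ Freya: 08:00–09:45, 10:15–12:15, 12:45–13:30, 13:45–15:00.
Maya ∩ Freya ∩ Eitan: 08:00–09:45, 10:30–11:15, 12:45–13:30.
Maya ∩ Freya ∩ Eitan ∩ Lars: 08:15–09:15, 10:30–11:00.
Maya ∩ Freya ∩ Eitan ∩ Lars ∩ Pablo: 08:15–09:15, 10:30–11:00.
Maya ∩ Freya ∩ Eitan ∩ Lars ∩ Pablo ∩ Ines: 08:15–09:15, 10:30–11:00.
Restricted to 09:15–15:30: 10:30–11:00.
Total common minutes: 30.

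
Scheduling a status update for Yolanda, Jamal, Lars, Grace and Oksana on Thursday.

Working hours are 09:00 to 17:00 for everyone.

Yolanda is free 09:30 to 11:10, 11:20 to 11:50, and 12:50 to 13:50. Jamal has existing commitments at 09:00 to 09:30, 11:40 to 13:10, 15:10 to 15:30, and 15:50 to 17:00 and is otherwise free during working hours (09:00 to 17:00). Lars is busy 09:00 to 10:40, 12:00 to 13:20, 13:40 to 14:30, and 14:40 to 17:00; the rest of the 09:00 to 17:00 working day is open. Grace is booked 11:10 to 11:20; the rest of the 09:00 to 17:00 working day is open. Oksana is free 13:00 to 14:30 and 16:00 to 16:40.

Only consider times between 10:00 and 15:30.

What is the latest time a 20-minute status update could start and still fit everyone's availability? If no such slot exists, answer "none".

13:20

Jamal free within 09:00–17:00: 09:30–11:40, 13:10–15:10, 15:30–15:50.
Lars free within 09:00–17:00: 10:40–12:00, 13:20–13:40, 14:30–14:40.
Grace free within 09:00–17:00: 09:00–11:10, 11:20–17:00.
Yolanda ∩ Jamal: 09:30–11:10, 11:20–11:40, 13:10–13:50.
Yolanda ∩ Jamal ∩ Lars: 10:40–11:10, 11:20–11:40, 13:20–13:40.
Yolanda ∩ Jamal ∩ Lars ∩ Grace: 10:40–11:10, 11:20–11:40, 13:20–13:40.
Yolanda ∩ Jamal ∩ Lars ∩ Grace ∩ Oksana: 13:20–13:40.
Restricted to 10:00–15:30: 13:20–13:40.
Windows ≥ 20 min: 13:20–13:40.
Latest start in the last window 13:20–13:40 is 13:40 − 20 min = 13:20.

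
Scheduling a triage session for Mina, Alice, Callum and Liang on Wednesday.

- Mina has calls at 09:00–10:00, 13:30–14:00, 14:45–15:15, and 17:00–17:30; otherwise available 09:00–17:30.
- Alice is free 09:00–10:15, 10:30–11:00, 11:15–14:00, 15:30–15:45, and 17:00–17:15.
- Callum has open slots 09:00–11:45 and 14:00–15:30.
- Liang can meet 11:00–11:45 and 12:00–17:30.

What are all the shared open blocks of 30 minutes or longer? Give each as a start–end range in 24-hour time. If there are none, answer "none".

Mina free within 09:00–17:30: 10:00–13:30, 14:00–14:45, 15:15–17:00.
Mina ∩ Alice: 10:00–10:15, 10:30–11:00, 11:15–13:30, 15:30–15:45.
Mina ∩ Alice ∩ Callum: 10:00–10:15, 10:30–11:00, 11:15–11:45.
Mina ∩ Alice ∩ Callum ∩ Liang: 11:15–11:45.
Windows ≥ 30 min: 11:15–11:45.

11:15–11:45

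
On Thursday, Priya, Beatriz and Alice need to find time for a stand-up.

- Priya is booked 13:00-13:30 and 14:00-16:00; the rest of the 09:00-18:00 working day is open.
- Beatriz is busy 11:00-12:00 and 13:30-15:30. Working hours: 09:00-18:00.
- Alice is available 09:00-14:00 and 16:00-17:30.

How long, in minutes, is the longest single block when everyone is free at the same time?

120 minutes

Priya free within 09:00–18:00: 09:00–13:00, 13:30–14:00, 16:00–18:00.
Beatriz free within 09:00–18:00: 09:00–11:00, 12:00–13:30, 15:30–18:00.
Priya ∩ Beatriz: 09:00–11:00, 12:00–13:00, 16:00–18:00.
Priya ∩ Beatriz ∩ Alice: 09:00–11:00, 12:00–13:00, 16:00–17:30.
Common window lengths: 120, 60, 90 min; longest is 120.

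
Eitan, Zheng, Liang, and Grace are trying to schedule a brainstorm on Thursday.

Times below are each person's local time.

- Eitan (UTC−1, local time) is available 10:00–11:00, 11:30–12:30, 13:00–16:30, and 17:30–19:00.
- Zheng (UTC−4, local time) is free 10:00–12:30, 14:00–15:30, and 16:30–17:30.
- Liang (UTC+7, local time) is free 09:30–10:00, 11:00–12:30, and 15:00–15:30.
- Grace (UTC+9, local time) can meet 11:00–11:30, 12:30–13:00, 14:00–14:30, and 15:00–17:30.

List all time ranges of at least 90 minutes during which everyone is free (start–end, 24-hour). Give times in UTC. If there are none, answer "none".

none

Eitan → UTC: 11:00–12:00, 12:30–13:30, 14:00–17:30, 18:30–20:00.
Zheng → UTC: 14:00–16:30, 18:00–19:30, 20:30–21:30.
Liang → UTC: 02:30–03:00, 04:00–05:30, 08:00–08:30.
Grace → UTC: 02:00–02:30, 03:30–04:00, 05:00–05:30, 06:00–08:30.
Eitan ∩ Zheng: 14:00–16:30, 18:30–19:30.
Eitan ∩ Zheng ∩ Liang: (none).
Eitan ∩ Zheng ∩ Liang ∩ Grace: (none).
Windows ≥ 90 min: (none).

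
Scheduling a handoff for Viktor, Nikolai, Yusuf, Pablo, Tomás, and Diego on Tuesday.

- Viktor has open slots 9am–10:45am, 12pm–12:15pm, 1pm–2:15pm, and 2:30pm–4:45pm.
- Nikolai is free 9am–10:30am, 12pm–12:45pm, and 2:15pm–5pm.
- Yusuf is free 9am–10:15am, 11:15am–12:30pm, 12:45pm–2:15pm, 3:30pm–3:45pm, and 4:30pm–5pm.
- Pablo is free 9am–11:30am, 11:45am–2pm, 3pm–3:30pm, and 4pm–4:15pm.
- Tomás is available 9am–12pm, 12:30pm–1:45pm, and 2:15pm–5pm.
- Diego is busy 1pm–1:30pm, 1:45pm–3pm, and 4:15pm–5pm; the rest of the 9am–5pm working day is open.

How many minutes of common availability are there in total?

Diego free within 09:00–17:00: 09:00–13:00, 13:30–13:45, 15:00–16:15.
Viktor ∩ Nikolai: 09:00–10:30, 12:00–12:15, 14:30–16:45.
Viktor ∩ Nikolai ∩ Yusuf: 09:00–10:15, 12:00–12:15, 15:30–15:45, 16:30–16:45.
Viktor ∩ Nikolai ∩ Yusuf ∩ Pablo: 09:00–10:15, 12:00–12:15.
Viktor ∩ Nikolai ∩ Yusuf ∩ Pablo ∩ Tomás: 09:00–10:15.
Viktor ∩ Nikolai ∩ Yusuf ∩ Pablo ∩ Tomás ∩ Diego: 09:00–10:15.
Total common minutes: 75.

75 minutes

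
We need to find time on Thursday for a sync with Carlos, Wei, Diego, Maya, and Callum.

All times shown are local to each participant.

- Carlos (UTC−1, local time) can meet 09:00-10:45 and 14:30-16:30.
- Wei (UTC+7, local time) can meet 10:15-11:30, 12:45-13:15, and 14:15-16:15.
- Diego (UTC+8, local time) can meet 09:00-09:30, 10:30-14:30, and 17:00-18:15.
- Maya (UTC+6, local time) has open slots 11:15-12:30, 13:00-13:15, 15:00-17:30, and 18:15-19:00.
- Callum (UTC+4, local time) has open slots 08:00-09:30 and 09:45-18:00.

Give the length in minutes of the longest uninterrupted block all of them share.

Carlos → UTC: 10:00–11:45, 15:30–17:30.
Wei → UTC: 03:15–04:30, 05:45–06:15, 07:15–09:15.
Diego → UTC: 01:00–01:30, 02:30–06:30, 09:00–10:15.
Maya → UTC: 05:15–06:30, 07:00–07:15, 09:00–11:30, 12:15–13:00.
Callum → UTC: 04:00–05:30, 05:45–14:00.
Carlos ∩ Wei: (none).
Carlos ∩ Wei ∩ Diego: (none).
Carlos ∩ Wei ∩ Diego ∩ Maya: (none).
Carlos ∩ Wei ∩ Diego ∩ Maya ∩ Callum: (none).
No common window.

0 minutes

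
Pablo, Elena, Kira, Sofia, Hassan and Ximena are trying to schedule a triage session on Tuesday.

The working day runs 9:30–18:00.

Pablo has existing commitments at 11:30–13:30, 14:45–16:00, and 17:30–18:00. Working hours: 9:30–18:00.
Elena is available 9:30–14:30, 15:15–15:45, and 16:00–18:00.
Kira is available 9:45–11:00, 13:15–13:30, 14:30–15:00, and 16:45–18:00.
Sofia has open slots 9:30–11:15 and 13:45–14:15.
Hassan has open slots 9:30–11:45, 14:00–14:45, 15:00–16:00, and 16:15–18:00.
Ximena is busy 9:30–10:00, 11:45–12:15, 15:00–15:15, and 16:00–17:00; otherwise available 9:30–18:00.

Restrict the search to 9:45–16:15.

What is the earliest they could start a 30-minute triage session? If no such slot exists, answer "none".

Pablo free within 09:30–18:00: 09:30–11:30, 13:30–14:45, 16:00–17:30.
Ximena free within 09:30–18:00: 10:00–11:45, 12:15–15:00, 15:15–16:00, 17:00–18:00.
Pablo ∩ Elena: 09:30–11:30, 13:30–14:30, 16:00–17:30.
Pablo ∩ Elena ∩ Kira: 09:45–11:00, 16:45–17:30.
Pablo ∩ Elena ∩ Kira ∩ Sofia: 09:45–11:00.
Pablo ∩ Elena ∩ Kira ∩ Sofia ∩ Hassan: 09:45–11:00.
Pablo ∩ Elena ∩ Kira ∩ Sofia ∩ Hassan ∩ Ximena: 10:00–11:00.
Restricted to 09:45–16:15: 10:00–11:00.
Windows ≥ 30 min: 10:00–11:00.
Earliest such window starts at 10:00.

10:00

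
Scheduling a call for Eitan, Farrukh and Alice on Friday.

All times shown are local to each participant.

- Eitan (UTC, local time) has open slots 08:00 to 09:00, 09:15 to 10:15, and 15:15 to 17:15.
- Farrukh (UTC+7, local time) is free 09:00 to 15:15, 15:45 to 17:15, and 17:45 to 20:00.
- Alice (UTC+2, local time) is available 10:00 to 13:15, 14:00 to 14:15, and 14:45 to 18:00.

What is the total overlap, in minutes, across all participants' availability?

Eitan → UTC: 08:00–09:00, 09:15–10:15, 15:15–17:15.
Farrukh → UTC: 02:00–08:15, 08:45–10:15, 10:45–13:00.
Alice → UTC: 08:00–11:15, 12:00–12:15, 12:45–16:00.
Eitan ∩ Farrukh: 08:00–08:15, 08:45–09:00, 09:15–10:15.
Eitan ∩ Farrukh ∩ Alice: 08:00–08:15, 08:45–09:00, 09:15–10:15.
Total common minutes: 15 + 15 + 60 = 90.

90 minutes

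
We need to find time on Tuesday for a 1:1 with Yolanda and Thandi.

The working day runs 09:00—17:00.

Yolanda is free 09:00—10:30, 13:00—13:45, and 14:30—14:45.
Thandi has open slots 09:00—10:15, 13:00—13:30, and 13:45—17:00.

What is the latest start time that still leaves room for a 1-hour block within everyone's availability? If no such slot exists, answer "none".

09:15

Yolanda ∩ Thandi: 09:00–10:15, 13:00–13:30, 14:30–14:45.
Windows ≥ 60 min: 09:00–10:15.
Latest start in the last window 09:00–10:15 is 10:15 − 60 min = 09:15.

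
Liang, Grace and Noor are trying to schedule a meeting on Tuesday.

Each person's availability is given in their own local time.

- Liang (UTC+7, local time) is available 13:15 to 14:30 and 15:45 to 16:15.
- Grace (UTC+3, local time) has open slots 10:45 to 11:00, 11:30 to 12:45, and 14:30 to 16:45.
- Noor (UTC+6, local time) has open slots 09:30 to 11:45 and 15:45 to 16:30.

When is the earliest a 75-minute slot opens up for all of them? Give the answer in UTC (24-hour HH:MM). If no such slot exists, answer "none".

none

Liang → UTC: 06:15–07:30, 08:45–09:15.
Grace → UTC: 07:45–08:00, 08:30–09:45, 11:30–13:45.
Noor → UTC: 03:30–05:45, 09:45–10:30.
Liang ∩ Grace: 08:45–09:15.
Liang ∩ Grace ∩ Noor: (none).
Windows ≥ 75 min: (none).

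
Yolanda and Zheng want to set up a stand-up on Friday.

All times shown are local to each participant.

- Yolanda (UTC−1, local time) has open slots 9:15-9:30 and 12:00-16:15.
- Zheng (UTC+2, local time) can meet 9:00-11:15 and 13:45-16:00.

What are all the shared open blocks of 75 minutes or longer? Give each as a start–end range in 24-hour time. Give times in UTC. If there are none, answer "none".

none

Yolanda → UTC: 10:15–10:30, 13:00–17:15.
Zheng → UTC: 07:00–09:15, 11:45–14:00.
Yolanda ∩ Zheng: 13:00–14:00.
Windows ≥ 75 min: (none).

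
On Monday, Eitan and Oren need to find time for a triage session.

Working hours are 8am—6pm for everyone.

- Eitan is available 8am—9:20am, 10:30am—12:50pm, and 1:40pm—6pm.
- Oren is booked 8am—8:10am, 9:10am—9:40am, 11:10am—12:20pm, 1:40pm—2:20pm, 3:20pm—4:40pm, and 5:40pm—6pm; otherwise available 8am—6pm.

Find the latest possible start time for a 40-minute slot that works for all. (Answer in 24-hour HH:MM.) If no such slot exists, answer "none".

Oren free within 08:00–18:00: 08:10–09:10, 09:40–11:10, 12:20–13:40, 14:20–15:20, 16:40–17:40.
Eitan ∩ Oren: 08:10–09:10, 10:30–11:10, 12:20–12:50, 14:20–15:20, 16:40–17:40.
Windows ≥ 40 min: 08:10–09:10, 10:30–11:10, 14:20–15:20, 16:40–17:40.
Latest start in the last window 16:40–17:40 is 17:40 − 40 min = 17:00.

17:00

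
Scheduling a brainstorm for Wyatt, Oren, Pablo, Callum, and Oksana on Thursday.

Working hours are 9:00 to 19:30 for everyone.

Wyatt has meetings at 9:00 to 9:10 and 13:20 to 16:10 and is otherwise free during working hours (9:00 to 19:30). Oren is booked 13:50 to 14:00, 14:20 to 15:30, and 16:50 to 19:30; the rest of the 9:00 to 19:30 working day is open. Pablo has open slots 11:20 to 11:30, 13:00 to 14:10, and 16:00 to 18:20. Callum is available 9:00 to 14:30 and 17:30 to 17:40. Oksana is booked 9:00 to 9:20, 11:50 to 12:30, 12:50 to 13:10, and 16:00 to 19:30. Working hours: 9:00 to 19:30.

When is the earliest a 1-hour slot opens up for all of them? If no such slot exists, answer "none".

Wyatt free within 09:00–19:30: 09:10–13:20, 16:10–19:30.
Oren free within 09:00–19:30: 09:00–13:50, 14:00–14:20, 15:30–16:50.
Oksana free within 09:00–19:30: 09:20–11:50, 12:30–12:50, 13:10–16:00.
Wyatt ∩ Oren: 09:10–13:20, 16:10–16:50.
Wyatt ∩ Oren ∩ Pablo: 11:20–11:30, 13:00–13:20, 16:10–16:50.
Wyatt ∩ Oren ∩ Pablo ∩ Callum: 11:20–11:30, 13:00–13:20.
Wyatt ∩ Oren ∩ Pablo ∩ Callum ∩ Oksana: 11:20–11:30, 13:10–13:20.
Windows ≥ 60 min: (none).

none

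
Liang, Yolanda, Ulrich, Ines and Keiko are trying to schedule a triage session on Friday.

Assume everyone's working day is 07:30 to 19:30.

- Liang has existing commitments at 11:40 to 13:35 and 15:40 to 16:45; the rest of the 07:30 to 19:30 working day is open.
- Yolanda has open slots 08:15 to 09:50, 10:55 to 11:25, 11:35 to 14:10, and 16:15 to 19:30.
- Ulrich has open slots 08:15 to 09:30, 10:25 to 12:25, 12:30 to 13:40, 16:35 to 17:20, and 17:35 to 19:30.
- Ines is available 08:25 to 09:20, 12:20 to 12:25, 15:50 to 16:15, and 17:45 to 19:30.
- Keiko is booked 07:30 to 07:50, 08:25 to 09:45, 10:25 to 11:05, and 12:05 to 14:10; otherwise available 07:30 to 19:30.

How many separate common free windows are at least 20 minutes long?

Liang free within 07:30–19:30: 07:30–11:40, 13:35–15:40, 16:45–19:30.
Keiko free within 07:30–19:30: 07:50–08:25, 09:45–10:25, 11:05–12:05, 14:10–19:30.
Liang ∩ Yolanda: 08:15–09:50, 10:55–11:25, 11:35–11:40, 13:35–14:10, 16:45–19:30.
Liang ∩ Yolanda ∩ Ulrich: 08:15–09:30, 10:55–11:25, 11:35–11:40, 13:35–13:40, 16:45–17:20, 17:35–19:30.
Liang ∩ Yolanda ∩ Ulrich ∩ Ines: 08:25–09:20, 17:45–19:30.
Liang ∩ Yolanda ∩ Ulrich ∩ Ines ∩ Keiko: 17:45–19:30.
Windows ≥ 20 min: 17:45–19:30.
That's 1 window.

1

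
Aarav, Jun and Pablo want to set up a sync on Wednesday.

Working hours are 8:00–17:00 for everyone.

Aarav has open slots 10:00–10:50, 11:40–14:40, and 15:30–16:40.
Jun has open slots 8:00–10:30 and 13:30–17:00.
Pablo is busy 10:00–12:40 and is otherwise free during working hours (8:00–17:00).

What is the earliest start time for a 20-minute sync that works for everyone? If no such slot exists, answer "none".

Pablo free within 08:00–17:00: 08:00–10:00, 12:40–17:00.
Aarav ∩ Jun: 10:00–10:30, 13:30–14:40, 15:30–16:40.
Aarav ∩ Jun ∩ Pablo: 13:30–14:40, 15:30–16:40.
Windows ≥ 20 min: 13:30–14:40, 15:30–16:40.
Earliest such window starts at 13:30.

13:30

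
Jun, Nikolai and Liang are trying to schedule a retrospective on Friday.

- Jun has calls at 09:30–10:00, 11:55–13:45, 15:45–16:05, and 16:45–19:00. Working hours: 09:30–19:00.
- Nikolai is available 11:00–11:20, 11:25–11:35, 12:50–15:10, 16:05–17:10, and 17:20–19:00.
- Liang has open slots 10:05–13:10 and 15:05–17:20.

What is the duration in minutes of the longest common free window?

Jun free within 09:30–19:00: 10:00–11:55, 13:45–15:45, 16:05–16:45.
Jun ∩ Nikolai: 11:00–11:20, 11:25–11:35, 13:45–15:10, 16:05–16:45.
Jun ∩ Nikolai ∩ Liang: 11:00–11:20, 11:25–11:35, 15:05–15:10, 16:05–16:45.
Common window lengths: 20, 10, 5, 40 min; longest is 40.

40 minutes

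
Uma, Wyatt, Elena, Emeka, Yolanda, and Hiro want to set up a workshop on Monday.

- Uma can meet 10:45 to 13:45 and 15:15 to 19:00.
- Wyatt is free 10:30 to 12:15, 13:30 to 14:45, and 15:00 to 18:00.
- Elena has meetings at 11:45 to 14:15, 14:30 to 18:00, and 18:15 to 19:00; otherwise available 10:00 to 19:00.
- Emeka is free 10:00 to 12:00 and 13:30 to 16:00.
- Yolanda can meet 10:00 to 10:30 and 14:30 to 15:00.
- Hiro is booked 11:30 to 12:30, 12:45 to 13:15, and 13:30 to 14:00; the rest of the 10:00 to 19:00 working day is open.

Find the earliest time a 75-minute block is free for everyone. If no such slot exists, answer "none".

none

Elena free within 10:00–19:00: 10:00–11:45, 14:15–14:30, 18:00–18:15.
Hiro free within 10:00–19:00: 10:00–11:30, 12:30–12:45, 13:15–13:30, 14:00–19:00.
Uma ∩ Wyatt: 10:45–12:15, 13:30–13:45, 15:15–18:00.
Uma ∩ Wyatt ∩ Elena: 10:45–11:45.
Uma ∩ Wyatt ∩ Elena ∩ Emeka: 10:45–11:45.
Uma ∩ Wyatt ∩ Elena ∩ Emeka ∩ Yolanda: (none).
Uma ∩ Wyatt ∩ Elena ∩ Emeka ∩ Yolanda ∩ Hiro: (none).
Windows ≥ 75 min: (none).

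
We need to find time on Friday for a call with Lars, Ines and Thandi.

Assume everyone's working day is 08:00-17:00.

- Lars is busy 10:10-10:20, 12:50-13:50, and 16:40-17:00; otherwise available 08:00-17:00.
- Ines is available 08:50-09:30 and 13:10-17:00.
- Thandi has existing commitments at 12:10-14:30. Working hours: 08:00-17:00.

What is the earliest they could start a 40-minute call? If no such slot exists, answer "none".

08:50

Lars free within 08:00–17:00: 08:00–10:10, 10:20–12:50, 13:50–16:40.
Thandi free within 08:00–17:00: 08:00–12:10, 14:30–17:00.
Lars ∩ Ines: 08:50–09:30, 13:50–16:40.
Lars ∩ Ines ∩ Thandi: 08:50–09:30, 14:30–16:40.
Windows ≥ 40 min: 08:50–09:30, 14:30–16:40.
Earliest such window starts at 08:50.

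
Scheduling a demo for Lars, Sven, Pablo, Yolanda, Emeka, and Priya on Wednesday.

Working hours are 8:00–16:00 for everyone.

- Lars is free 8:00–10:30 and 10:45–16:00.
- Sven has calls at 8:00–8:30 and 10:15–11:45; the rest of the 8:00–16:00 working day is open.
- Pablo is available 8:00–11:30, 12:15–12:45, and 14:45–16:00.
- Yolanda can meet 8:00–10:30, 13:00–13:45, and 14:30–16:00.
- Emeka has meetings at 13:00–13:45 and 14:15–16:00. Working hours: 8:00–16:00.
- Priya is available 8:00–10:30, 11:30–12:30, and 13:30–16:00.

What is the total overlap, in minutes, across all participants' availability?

Sven free within 08:00–16:00: 08:30–10:15, 11:45–16:00.
Emeka free within 08:00–16:00: 08:00–13:00, 13:45–14:15.
Lars ∩ Sven: 08:30–10:15, 11:45–16:00.
Lars ∩ Sven ∩ Pablo: 08:30–10:15, 12:15–12:45, 14:45–16:00.
Lars ∩ Sven ∩ Pablo ∩ Yolanda: 08:30–10:15, 14:45–16:00.
Lars ∩ Sven ∩ Pablo ∩ Yolanda ∩ Emeka: 08:30–10:15.
Lars ∩ Sven ∩ Pablo ∩ Yolanda ∩ Emeka ∩ Priya: 08:30–10:15.
Total common minutes: 105.

105 minutes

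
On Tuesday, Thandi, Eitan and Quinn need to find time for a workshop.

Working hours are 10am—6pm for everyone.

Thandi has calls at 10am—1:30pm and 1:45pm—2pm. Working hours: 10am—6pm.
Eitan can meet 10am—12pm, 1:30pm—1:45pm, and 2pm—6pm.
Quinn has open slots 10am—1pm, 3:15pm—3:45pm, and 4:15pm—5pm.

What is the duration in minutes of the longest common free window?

45 minutes

Thandi free within 10:00–18:00: 13:30–13:45, 14:00–18:00.
Thandi ∩ Eitan: 13:30–13:45, 14:00–18:00.
Thandi ∩ Eitan ∩ Quinn: 15:15–15:45, 16:15–17:00.
Common window lengths: 30, 45 min; longest is 45.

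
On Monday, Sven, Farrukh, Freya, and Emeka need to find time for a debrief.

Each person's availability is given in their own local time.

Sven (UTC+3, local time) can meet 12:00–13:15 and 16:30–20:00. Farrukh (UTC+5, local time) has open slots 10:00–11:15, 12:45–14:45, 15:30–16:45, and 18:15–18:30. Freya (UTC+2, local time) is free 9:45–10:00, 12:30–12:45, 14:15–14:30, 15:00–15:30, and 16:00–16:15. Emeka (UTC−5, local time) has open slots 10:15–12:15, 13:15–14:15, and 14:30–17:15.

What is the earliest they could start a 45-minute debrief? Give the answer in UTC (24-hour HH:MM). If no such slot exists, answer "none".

Sven → UTC: 09:00–10:15, 13:30–17:00.
Farrukh → UTC: 05:00–06:15, 07:45–09:45, 10:30–11:45, 13:15–13:30.
Freya → UTC: 07:45–08:00, 10:30–10:45, 12:15–12:30, 13:00–13:30, 14:00–14:15.
Emeka → UTC: 15:15–17:15, 18:15–19:15, 19:30–22:15.
Sven ∩ Farrukh: 09:00–09:45.
Sven ∩ Farrukh ∩ Freya: (none).
Sven ∩ Farrukh ∩ Freya ∩ Emeka: (none).
Windows ≥ 45 min: (none).

none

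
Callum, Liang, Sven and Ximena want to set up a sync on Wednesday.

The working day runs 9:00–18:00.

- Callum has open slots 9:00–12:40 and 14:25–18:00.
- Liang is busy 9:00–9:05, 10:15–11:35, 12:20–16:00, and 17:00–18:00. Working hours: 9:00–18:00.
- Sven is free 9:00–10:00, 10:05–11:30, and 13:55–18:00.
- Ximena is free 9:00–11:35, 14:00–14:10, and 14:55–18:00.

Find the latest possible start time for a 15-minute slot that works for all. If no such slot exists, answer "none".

Liang free within 09:00–18:00: 09:05–10:15, 11:35–12:20, 16:00–17:00.
Callum ∩ Liang: 09:05–10:15, 11:35–12:20, 16:00–17:00.
Callum ∩ Liang ∩ Sven: 09:05–10:00, 10:05–10:15, 16:00–17:00.
Callum ∩ Liang ∩ Sven ∩ Ximena: 09:05–10:00, 10:05–10:15, 16:00–17:00.
Windows ≥ 15 min: 09:05–10:00, 16:00–17:00.
Latest start in the last window 16:00–17:00 is 17:00 − 15 min = 16:45.

16:45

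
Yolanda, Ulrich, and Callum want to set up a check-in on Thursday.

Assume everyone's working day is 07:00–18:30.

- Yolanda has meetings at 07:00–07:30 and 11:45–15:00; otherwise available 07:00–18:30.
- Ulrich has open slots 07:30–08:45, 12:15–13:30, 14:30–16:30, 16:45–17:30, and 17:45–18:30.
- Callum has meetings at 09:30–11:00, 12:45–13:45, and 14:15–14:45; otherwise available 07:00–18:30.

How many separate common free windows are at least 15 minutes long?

4

Yolanda free within 07:00–18:30: 07:30–11:45, 15:00–18:30.
Callum free within 07:00–18:30: 07:00–09:30, 11:00–12:45, 13:45–14:15, 14:45–18:30.
Yolanda ∩ Ulrich: 07:30–08:45, 15:00–16:30, 16:45–17:30, 17:45–18:30.
Yolanda ∩ Ulrich ∩ Callum: 07:30–08:45, 15:00–16:30, 16:45–17:30, 17:45–18:30.
Windows ≥ 15 min: 07:30–08:45, 15:00–16:30, 16:45–17:30, 17:45–18:30.
That's 4 windows.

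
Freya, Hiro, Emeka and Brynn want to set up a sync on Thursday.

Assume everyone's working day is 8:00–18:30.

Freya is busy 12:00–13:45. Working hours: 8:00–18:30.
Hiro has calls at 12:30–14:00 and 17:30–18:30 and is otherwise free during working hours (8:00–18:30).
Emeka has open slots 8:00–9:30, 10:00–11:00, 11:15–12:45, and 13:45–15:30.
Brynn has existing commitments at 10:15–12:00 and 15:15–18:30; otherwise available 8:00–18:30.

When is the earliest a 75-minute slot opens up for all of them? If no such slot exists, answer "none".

Freya free within 08:00–18:30: 08:00–12:00, 13:45–18:30.
Hiro free within 08:00–18:30: 08:00–12:30, 14:00–17:30.
Brynn free within 08:00–18:30: 08:00–10:15, 12:00–15:15.
Freya ∩ Hiro: 08:00–12:00, 14:00–17:30.
Freya ∩ Hiro ∩ Emeka: 08:00–09:30, 10:00–11:00, 11:15–12:00, 14:00–15:30.
Freya ∩ Hiro ∩ Emeka ∩ Brynn: 08:00–09:30, 10:00–10:15, 14:00–15:15.
Windows ≥ 75 min: 08:00–09:30, 14:00–15:15.
Earliest such window starts at 08:00.

08:00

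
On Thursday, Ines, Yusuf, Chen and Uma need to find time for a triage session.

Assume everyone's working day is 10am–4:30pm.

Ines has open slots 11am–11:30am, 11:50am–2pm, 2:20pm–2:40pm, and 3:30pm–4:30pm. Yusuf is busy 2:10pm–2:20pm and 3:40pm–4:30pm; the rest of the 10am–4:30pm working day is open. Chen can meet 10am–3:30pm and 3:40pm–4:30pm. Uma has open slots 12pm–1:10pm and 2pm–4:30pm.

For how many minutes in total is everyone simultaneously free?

Yusuf free within 10:00–16:30: 10:00–14:10, 14:20–15:40.
Ines ∩ Yusuf: 11:00–11:30, 11:50–14:00, 14:20–14:40, 15:30–15:40.
Ines ∩ Yusuf ∩ Chen: 11:00–11:30, 11:50–14:00, 14:20–14:40.
Ines ∩ Yusuf ∩ Chen ∩ Uma: 12:00–13:10, 14:20–14:40.
Total common minutes: 70 + 20 = 90.

90 minutes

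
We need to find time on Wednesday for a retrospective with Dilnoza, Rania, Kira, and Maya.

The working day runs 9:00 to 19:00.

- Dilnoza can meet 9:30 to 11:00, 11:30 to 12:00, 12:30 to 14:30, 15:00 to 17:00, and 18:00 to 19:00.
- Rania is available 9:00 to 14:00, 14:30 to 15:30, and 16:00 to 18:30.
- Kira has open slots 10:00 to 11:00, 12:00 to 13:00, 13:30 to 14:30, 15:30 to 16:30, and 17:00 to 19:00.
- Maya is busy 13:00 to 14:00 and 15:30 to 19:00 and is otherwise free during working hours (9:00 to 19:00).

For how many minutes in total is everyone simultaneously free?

Maya free within 09:00–19:00: 09:00–13:00, 14:00–15:30.
Dilnoza ∩ Rania: 09:30–11:00, 11:30–12:00, 12:30–14:00, 15:00–15:30, 16:00–17:00, 18:00–18:30.
Dilnoza ∩ Rania ∩ Kira: 10:00–11:00, 12:30–13:00, 13:30–14:00, 16:00–16:30, 18:00–18:30.
Dilnoza ∩ Rania ∩ Kira ∩ Maya: 10:00–11:00, 12:30–13:00.
Total common minutes: 60 + 30 = 90.

90 minutes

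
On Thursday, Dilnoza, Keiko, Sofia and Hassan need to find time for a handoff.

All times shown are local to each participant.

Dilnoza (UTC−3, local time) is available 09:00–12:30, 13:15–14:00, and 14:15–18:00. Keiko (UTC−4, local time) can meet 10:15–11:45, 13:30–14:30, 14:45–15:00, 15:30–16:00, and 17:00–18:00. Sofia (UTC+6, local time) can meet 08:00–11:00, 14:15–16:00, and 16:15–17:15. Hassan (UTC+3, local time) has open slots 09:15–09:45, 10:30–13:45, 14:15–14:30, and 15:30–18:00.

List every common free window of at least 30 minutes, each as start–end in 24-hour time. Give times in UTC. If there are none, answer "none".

none

Dilnoza → UTC: 12:00–15:30, 16:15–17:00, 17:15–21:00.
Keiko → UTC: 14:15–15:45, 17:30–18:30, 18:45–19:00, 19:30–20:00, 21:00–22:00.
Sofia → UTC: 02:00–05:00, 08:15–10:00, 10:15–11:15.
Hassan → UTC: 06:15–06:45, 07:30–10:45, 11:15–11:30, 12:30–15:00.
Dilnoza ∩ Keiko: 14:15–15:30, 17:30–18:30, 18:45–19:00, 19:30–20:00.
Dilnoza ∩ Keiko ∩ Sofia: (none).
Dilnoza ∩ Keiko ∩ Sofia ∩ Hassan: (none).
Windows ≥ 30 min: (none).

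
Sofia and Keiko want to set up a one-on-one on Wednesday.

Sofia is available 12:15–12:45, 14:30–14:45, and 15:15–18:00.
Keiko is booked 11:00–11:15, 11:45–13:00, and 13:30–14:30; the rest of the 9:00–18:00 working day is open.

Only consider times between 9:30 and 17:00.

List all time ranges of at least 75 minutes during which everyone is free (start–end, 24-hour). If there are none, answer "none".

15:15–17:00

Keiko free within 09:00–18:00: 09:00–11:00, 11:15–11:45, 13:00–13:30, 14:30–18:00.
Sofia ∩ Keiko: 14:30–14:45, 15:15–18:00.
Restricted to 09:30–17:00: 14:30–14:45, 15:15–17:00.
Windows ≥ 75 min: 15:15–17:00.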